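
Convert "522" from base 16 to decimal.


Input: "522" in base 16
Positional expansion:
  Digit '5' (value 5) x 16^2 = 1280
  Digit '2' (value 2) x 16^1 = 32
  Digit '2' (value 2) x 16^0 = 2
Sum = 1314

1314


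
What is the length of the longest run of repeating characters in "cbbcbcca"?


Input: "cbbcbcca"
Scanning for longest run:
  Position 1 ('b'): new char, reset run to 1
  Position 2 ('b'): continues run of 'b', length=2
  Position 3 ('c'): new char, reset run to 1
  Position 4 ('b'): new char, reset run to 1
  Position 5 ('c'): new char, reset run to 1
  Position 6 ('c'): continues run of 'c', length=2
  Position 7 ('a'): new char, reset run to 1
Longest run: 'b' with length 2

2


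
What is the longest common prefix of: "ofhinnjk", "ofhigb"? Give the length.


Words: ofhinnjk, ofhigb
  Position 0: all 'o' => match
  Position 1: all 'f' => match
  Position 2: all 'h' => match
  Position 3: all 'i' => match
  Position 4: ('n', 'g') => mismatch, stop
LCP = "ofhi" (length 4)

4


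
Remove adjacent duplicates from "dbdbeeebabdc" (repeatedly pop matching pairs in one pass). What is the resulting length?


Input: dbdbeeebabdc
Stack-based adjacent duplicate removal:
  Read 'd': push. Stack: d
  Read 'b': push. Stack: db
  Read 'd': push. Stack: dbd
  Read 'b': push. Stack: dbdb
  Read 'e': push. Stack: dbdbe
  Read 'e': matches stack top 'e' => pop. Stack: dbdb
  Read 'e': push. Stack: dbdbe
  Read 'b': push. Stack: dbdbeb
  Read 'a': push. Stack: dbdbeba
  Read 'b': push. Stack: dbdbebab
  Read 'd': push. Stack: dbdbebabd
  Read 'c': push. Stack: dbdbebabdc
Final stack: "dbdbebabdc" (length 10)

10


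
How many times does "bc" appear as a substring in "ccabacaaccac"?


Searching for "bc" in "ccabacaaccac"
Scanning each position:
  Position 0: "cc" => no
  Position 1: "ca" => no
  Position 2: "ab" => no
  Position 3: "ba" => no
  Position 4: "ac" => no
  Position 5: "ca" => no
  Position 6: "aa" => no
  Position 7: "ac" => no
  Position 8: "cc" => no
  Position 9: "ca" => no
  Position 10: "ac" => no
Total occurrences: 0

0


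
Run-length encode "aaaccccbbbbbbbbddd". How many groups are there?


Input: aaaccccbbbbbbbbddd
Scanning for consecutive runs:
  Group 1: 'a' x 3 (positions 0-2)
  Group 2: 'c' x 4 (positions 3-6)
  Group 3: 'b' x 8 (positions 7-14)
  Group 4: 'd' x 3 (positions 15-17)
Total groups: 4

4


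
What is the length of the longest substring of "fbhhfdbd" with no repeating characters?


Input: "fbhhfdbd"
Sliding window (track last position of each char):
  Position 0 ('f'): window [0,0] length 1 -- new best
  Position 1 ('b'): window [0,1] length 2 -- new best
  Position 2 ('h'): window [0,2] length 3 -- new best
  Position 3 ('h'): repeat (last at 2), move window start to 3
  Position 3 ('h'): window [3,3] length 1
  Position 4 ('f'): window [3,4] length 2
  Position 5 ('d'): window [3,5] length 3
  Position 6 ('b'): window [3,6] length 4 -- new best
  Position 7 ('d'): repeat (last at 5), move window start to 6
  Position 7 ('d'): window [6,7] length 2
Longest substring with no repeats: "hfdb" with length 4

4


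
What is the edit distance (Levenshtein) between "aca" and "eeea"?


Computing edit distance: "aca" -> "eeea"
DP table:
           e    e    e    a
      0    1    2    3    4
  a   1    1    2    3    3
  c   2    2    2    3    4
  a   3    3    3    3    3
Edit distance = dp[3][4] = 3

3


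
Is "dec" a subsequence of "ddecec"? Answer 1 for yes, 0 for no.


Check if "dec" is a subsequence of "ddecec"
Greedy scan:
  Position 0 ('d'): matches sub[0] = 'd'
  Position 1 ('d'): no match needed
  Position 2 ('e'): matches sub[1] = 'e'
  Position 3 ('c'): matches sub[2] = 'c'
  Position 4 ('e'): no match needed
  Position 5 ('c'): no match needed
All 3 characters matched => is a subsequence

1


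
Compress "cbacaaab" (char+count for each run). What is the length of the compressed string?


Input: cbacaaab
Runs:
  'c' x 1 => "c1"
  'b' x 1 => "b1"
  'a' x 1 => "a1"
  'c' x 1 => "c1"
  'a' x 3 => "a3"
  'b' x 1 => "b1"
Compressed: "c1b1a1c1a3b1"
Compressed length: 12

12


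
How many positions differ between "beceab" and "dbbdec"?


Comparing "beceab" and "dbbdec" position by position:
  Position 0: 'b' vs 'd' => DIFFER
  Position 1: 'e' vs 'b' => DIFFER
  Position 2: 'c' vs 'b' => DIFFER
  Position 3: 'e' vs 'd' => DIFFER
  Position 4: 'a' vs 'e' => DIFFER
  Position 5: 'b' vs 'c' => DIFFER
Positions that differ: 6

6


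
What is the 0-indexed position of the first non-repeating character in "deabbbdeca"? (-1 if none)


Input: deabbbdeca
Character frequencies:
  'a': 2
  'b': 3
  'c': 1
  'd': 2
  'e': 2
Scanning left to right for freq == 1:
  Position 0 ('d'): freq=2, skip
  Position 1 ('e'): freq=2, skip
  Position 2 ('a'): freq=2, skip
  Position 3 ('b'): freq=3, skip
  Position 4 ('b'): freq=3, skip
  Position 5 ('b'): freq=3, skip
  Position 6 ('d'): freq=2, skip
  Position 7 ('e'): freq=2, skip
  Position 8 ('c'): unique! => answer = 8

8


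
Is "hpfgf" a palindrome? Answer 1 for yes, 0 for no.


Input: hpfgf
Reversed: fgfph
  Compare pos 0 ('h') with pos 4 ('f'): MISMATCH
  Compare pos 1 ('p') with pos 3 ('g'): MISMATCH
Result: not a palindrome

0


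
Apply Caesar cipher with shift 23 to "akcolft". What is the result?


Caesar cipher: shift "akcolft" by 23
  'a' (pos 0) + 23 = pos 23 = 'x'
  'k' (pos 10) + 23 = pos 7 = 'h'
  'c' (pos 2) + 23 = pos 25 = 'z'
  'o' (pos 14) + 23 = pos 11 = 'l'
  'l' (pos 11) + 23 = pos 8 = 'i'
  'f' (pos 5) + 23 = pos 2 = 'c'
  't' (pos 19) + 23 = pos 16 = 'q'
Result: xhzlicq

xhzlicq


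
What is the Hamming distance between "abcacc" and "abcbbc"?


Comparing "abcacc" and "abcbbc" position by position:
  Position 0: 'a' vs 'a' => same
  Position 1: 'b' vs 'b' => same
  Position 2: 'c' vs 'c' => same
  Position 3: 'a' vs 'b' => differ
  Position 4: 'c' vs 'b' => differ
  Position 5: 'c' vs 'c' => same
Total differences (Hamming distance): 2

2


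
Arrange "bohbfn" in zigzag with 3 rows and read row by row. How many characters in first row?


Zigzag "bohbfn" into 3 rows:
Placing characters:
  'b' => row 0
  'o' => row 1
  'h' => row 2
  'b' => row 1
  'f' => row 0
  'n' => row 1
Rows:
  Row 0: "bf"
  Row 1: "obn"
  Row 2: "h"
First row length: 2

2


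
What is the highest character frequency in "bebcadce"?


Input: bebcadce
Character counts:
  'a': 1
  'b': 2
  'c': 2
  'd': 1
  'e': 2
Maximum frequency: 2

2


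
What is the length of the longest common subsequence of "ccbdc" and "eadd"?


LCS of "ccbdc" and "eadd"
DP table:
           e    a    d    d
      0    0    0    0    0
  c   0    0    0    0    0
  c   0    0    0    0    0
  b   0    0    0    0    0
  d   0    0    0    1    1
  c   0    0    0    1    1
LCS length = dp[5][4] = 1

1


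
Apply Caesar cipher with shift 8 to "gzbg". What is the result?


Caesar cipher: shift "gzbg" by 8
  'g' (pos 6) + 8 = pos 14 = 'o'
  'z' (pos 25) + 8 = pos 7 = 'h'
  'b' (pos 1) + 8 = pos 9 = 'j'
  'g' (pos 6) + 8 = pos 14 = 'o'
Result: ohjo

ohjo


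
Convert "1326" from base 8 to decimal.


Input: "1326" in base 8
Positional expansion:
  Digit '1' (value 1) x 8^3 = 512
  Digit '3' (value 3) x 8^2 = 192
  Digit '2' (value 2) x 8^1 = 16
  Digit '6' (value 6) x 8^0 = 6
Sum = 726

726


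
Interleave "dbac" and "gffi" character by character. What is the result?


Interleaving "dbac" and "gffi":
  Position 0: 'd' from first, 'g' from second => "dg"
  Position 1: 'b' from first, 'f' from second => "bf"
  Position 2: 'a' from first, 'f' from second => "af"
  Position 3: 'c' from first, 'i' from second => "ci"
Result: dgbfafci

dgbfafci


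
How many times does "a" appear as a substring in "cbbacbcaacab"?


Searching for "a" in "cbbacbcaacab"
Scanning each position:
  Position 0: "c" => no
  Position 1: "b" => no
  Position 2: "b" => no
  Position 3: "a" => MATCH
  Position 4: "c" => no
  Position 5: "b" => no
  Position 6: "c" => no
  Position 7: "a" => MATCH
  Position 8: "a" => MATCH
  Position 9: "c" => no
  Position 10: "a" => MATCH
  Position 11: "b" => no
Total occurrences: 4

4


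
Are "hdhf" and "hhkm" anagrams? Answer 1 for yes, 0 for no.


Strings: "hdhf", "hhkm"
Sorted first:  dfhh
Sorted second: hhkm
Differ at position 0: 'd' vs 'h' => not anagrams

0


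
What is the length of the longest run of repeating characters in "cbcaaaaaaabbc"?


Input: "cbcaaaaaaabbc"
Scanning for longest run:
  Position 1 ('b'): new char, reset run to 1
  Position 2 ('c'): new char, reset run to 1
  Position 3 ('a'): new char, reset run to 1
  Position 4 ('a'): continues run of 'a', length=2
  Position 5 ('a'): continues run of 'a', length=3
  Position 6 ('a'): continues run of 'a', length=4
  Position 7 ('a'): continues run of 'a', length=5
  Position 8 ('a'): continues run of 'a', length=6
  Position 9 ('a'): continues run of 'a', length=7
  Position 10 ('b'): new char, reset run to 1
  Position 11 ('b'): continues run of 'b', length=2
  Position 12 ('c'): new char, reset run to 1
Longest run: 'a' with length 7

7


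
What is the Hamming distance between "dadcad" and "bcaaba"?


Comparing "dadcad" and "bcaaba" position by position:
  Position 0: 'd' vs 'b' => differ
  Position 1: 'a' vs 'c' => differ
  Position 2: 'd' vs 'a' => differ
  Position 3: 'c' vs 'a' => differ
  Position 4: 'a' vs 'b' => differ
  Position 5: 'd' vs 'a' => differ
Total differences (Hamming distance): 6

6


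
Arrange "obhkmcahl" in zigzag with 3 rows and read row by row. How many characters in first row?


Zigzag "obhkmcahl" into 3 rows:
Placing characters:
  'o' => row 0
  'b' => row 1
  'h' => row 2
  'k' => row 1
  'm' => row 0
  'c' => row 1
  'a' => row 2
  'h' => row 1
  'l' => row 0
Rows:
  Row 0: "oml"
  Row 1: "bkch"
  Row 2: "ha"
First row length: 3

3


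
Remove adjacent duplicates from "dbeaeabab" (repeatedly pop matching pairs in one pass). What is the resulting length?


Input: dbeaeabab
Stack-based adjacent duplicate removal:
  Read 'd': push. Stack: d
  Read 'b': push. Stack: db
  Read 'e': push. Stack: dbe
  Read 'a': push. Stack: dbea
  Read 'e': push. Stack: dbeae
  Read 'a': push. Stack: dbeaea
  Read 'b': push. Stack: dbeaeab
  Read 'a': push. Stack: dbeaeaba
  Read 'b': push. Stack: dbeaeabab
Final stack: "dbeaeabab" (length 9)

9


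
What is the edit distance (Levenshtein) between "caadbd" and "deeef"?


Computing edit distance: "caadbd" -> "deeef"
DP table:
           d    e    e    e    f
      0    1    2    3    4    5
  c   1    1    2    3    4    5
  a   2    2    2    3    4    5
  a   3    3    3    3    4    5
  d   4    3    4    4    4    5
  b   5    4    4    5    5    5
  d   6    5    5    5    6    6
Edit distance = dp[6][5] = 6

6


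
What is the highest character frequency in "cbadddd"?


Input: cbadddd
Character counts:
  'a': 1
  'b': 1
  'c': 1
  'd': 4
Maximum frequency: 4

4


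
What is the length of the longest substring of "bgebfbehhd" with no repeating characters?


Input: "bgebfbehhd"
Sliding window (track last position of each char):
  Position 0 ('b'): window [0,0] length 1 -- new best
  Position 1 ('g'): window [0,1] length 2 -- new best
  Position 2 ('e'): window [0,2] length 3 -- new best
  Position 3 ('b'): repeat (last at 0), move window start to 1
  Position 3 ('b'): window [1,3] length 3
  Position 4 ('f'): window [1,4] length 4 -- new best
  Position 5 ('b'): repeat (last at 3), move window start to 4
  Position 5 ('b'): window [4,5] length 2
  Position 6 ('e'): window [4,6] length 3
  Position 7 ('h'): window [4,7] length 4
  Position 8 ('h'): repeat (last at 7), move window start to 8
  Position 8 ('h'): window [8,8] length 1
  Position 9 ('d'): window [8,9] length 2
Longest substring with no repeats: "gebf" with length 4

4


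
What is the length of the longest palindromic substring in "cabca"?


Input: "cabca"
Checking substrings for palindromes:
  No multi-char palindromic substrings found
Longest palindromic substring: "c" with length 1

1


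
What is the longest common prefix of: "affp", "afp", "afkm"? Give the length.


Words: affp, afp, afkm
  Position 0: all 'a' => match
  Position 1: all 'f' => match
  Position 2: ('f', 'p', 'k') => mismatch, stop
LCP = "af" (length 2)

2


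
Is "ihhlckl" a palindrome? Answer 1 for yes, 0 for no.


Input: ihhlckl
Reversed: lkclhhi
  Compare pos 0 ('i') with pos 6 ('l'): MISMATCH
  Compare pos 1 ('h') with pos 5 ('k'): MISMATCH
  Compare pos 2 ('h') with pos 4 ('c'): MISMATCH
Result: not a palindrome

0


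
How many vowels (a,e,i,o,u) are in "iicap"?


Input: iicap
Checking each character:
  'i' at position 0: vowel (running total: 1)
  'i' at position 1: vowel (running total: 2)
  'c' at position 2: consonant
  'a' at position 3: vowel (running total: 3)
  'p' at position 4: consonant
Total vowels: 3

3


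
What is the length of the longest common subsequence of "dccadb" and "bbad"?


LCS of "dccadb" and "bbad"
DP table:
           b    b    a    d
      0    0    0    0    0
  d   0    0    0    0    1
  c   0    0    0    0    1
  c   0    0    0    0    1
  a   0    0    0    1    1
  d   0    0    0    1    2
  b   0    1    1    1    2
LCS length = dp[6][4] = 2

2


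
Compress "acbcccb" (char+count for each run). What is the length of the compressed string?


Input: acbcccb
Runs:
  'a' x 1 => "a1"
  'c' x 1 => "c1"
  'b' x 1 => "b1"
  'c' x 3 => "c3"
  'b' x 1 => "b1"
Compressed: "a1c1b1c3b1"
Compressed length: 10

10


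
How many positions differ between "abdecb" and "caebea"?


Comparing "abdecb" and "caebea" position by position:
  Position 0: 'a' vs 'c' => DIFFER
  Position 1: 'b' vs 'a' => DIFFER
  Position 2: 'd' vs 'e' => DIFFER
  Position 3: 'e' vs 'b' => DIFFER
  Position 4: 'c' vs 'e' => DIFFER
  Position 5: 'b' vs 'a' => DIFFER
Positions that differ: 6

6


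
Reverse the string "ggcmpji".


Input: ggcmpji
Reading characters right to left:
  Position 6: 'i'
  Position 5: 'j'
  Position 4: 'p'
  Position 3: 'm'
  Position 2: 'c'
  Position 1: 'g'
  Position 0: 'g'
Reversed: ijpmcgg

ijpmcgg


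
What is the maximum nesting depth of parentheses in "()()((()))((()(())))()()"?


Input: "()()((()))((()(())))()()"
Tracking depth:
  Position 0 '(': depth becomes 1
  Position 1 ')': depth becomes 0
  Position 2 '(': depth becomes 1
  Position 3 ')': depth becomes 0
  Position 4 '(': depth becomes 1
  Position 5 '(': depth becomes 2
  Position 6 '(': depth becomes 3
  Position 7 ')': depth becomes 2
  Position 8 ')': depth becomes 1
  Position 9 ')': depth becomes 0
  Position 10 '(': depth becomes 1
  Position 11 '(': depth becomes 2
  Position 12 '(': depth becomes 3
  Position 13 ')': depth becomes 2
  Position 14 '(': depth becomes 3
  Position 15 '(': depth becomes 4
  Position 16 ')': depth becomes 3
  Position 17 ')': depth becomes 2
  Position 18 ')': depth becomes 1
  Position 19 ')': depth becomes 0
  Position 20 '(': depth becomes 1
  Position 21 ')': depth becomes 0
  Position 22 '(': depth becomes 1
  Position 23 ')': depth becomes 0
Maximum depth reached: 4

4


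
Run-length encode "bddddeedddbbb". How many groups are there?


Input: bddddeedddbbb
Scanning for consecutive runs:
  Group 1: 'b' x 1 (positions 0-0)
  Group 2: 'd' x 4 (positions 1-4)
  Group 3: 'e' x 2 (positions 5-6)
  Group 4: 'd' x 3 (positions 7-9)
  Group 5: 'b' x 3 (positions 10-12)
Total groups: 5

5


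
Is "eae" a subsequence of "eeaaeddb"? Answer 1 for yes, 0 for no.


Check if "eae" is a subsequence of "eeaaeddb"
Greedy scan:
  Position 0 ('e'): matches sub[0] = 'e'
  Position 1 ('e'): no match needed
  Position 2 ('a'): matches sub[1] = 'a'
  Position 3 ('a'): no match needed
  Position 4 ('e'): matches sub[2] = 'e'
  Position 5 ('d'): no match needed
  Position 6 ('d'): no match needed
  Position 7 ('b'): no match needed
All 3 characters matched => is a subsequence

1


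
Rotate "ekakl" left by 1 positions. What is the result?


Input: "ekakl", rotate left by 1
First 1 characters: "e"
Remaining characters: "kakl"
Concatenate remaining + first: "kakl" + "e" = "kakle"

kakle


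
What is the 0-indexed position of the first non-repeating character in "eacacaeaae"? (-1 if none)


Input: eacacaeaae
Character frequencies:
  'a': 5
  'c': 2
  'e': 3
Scanning left to right for freq == 1:
  Position 0 ('e'): freq=3, skip
  Position 1 ('a'): freq=5, skip
  Position 2 ('c'): freq=2, skip
  Position 3 ('a'): freq=5, skip
  Position 4 ('c'): freq=2, skip
  Position 5 ('a'): freq=5, skip
  Position 6 ('e'): freq=3, skip
  Position 7 ('a'): freq=5, skip
  Position 8 ('a'): freq=5, skip
  Position 9 ('e'): freq=3, skip
  No unique character found => answer = -1

-1


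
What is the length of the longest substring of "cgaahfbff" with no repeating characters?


Input: "cgaahfbff"
Sliding window (track last position of each char):
  Position 0 ('c'): window [0,0] length 1 -- new best
  Position 1 ('g'): window [0,1] length 2 -- new best
  Position 2 ('a'): window [0,2] length 3 -- new best
  Position 3 ('a'): repeat (last at 2), move window start to 3
  Position 3 ('a'): window [3,3] length 1
  Position 4 ('h'): window [3,4] length 2
  Position 5 ('f'): window [3,5] length 3
  Position 6 ('b'): window [3,6] length 4 -- new best
  Position 7 ('f'): repeat (last at 5), move window start to 6
  Position 7 ('f'): window [6,7] length 2
  Position 8 ('f'): repeat (last at 7), move window start to 8
  Position 8 ('f'): window [8,8] length 1
Longest substring with no repeats: "ahfb" with length 4

4


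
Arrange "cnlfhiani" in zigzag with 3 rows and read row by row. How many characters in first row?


Zigzag "cnlfhiani" into 3 rows:
Placing characters:
  'c' => row 0
  'n' => row 1
  'l' => row 2
  'f' => row 1
  'h' => row 0
  'i' => row 1
  'a' => row 2
  'n' => row 1
  'i' => row 0
Rows:
  Row 0: "chi"
  Row 1: "nfin"
  Row 2: "la"
First row length: 3

3


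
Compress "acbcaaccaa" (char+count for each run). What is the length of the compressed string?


Input: acbcaaccaa
Runs:
  'a' x 1 => "a1"
  'c' x 1 => "c1"
  'b' x 1 => "b1"
  'c' x 1 => "c1"
  'a' x 2 => "a2"
  'c' x 2 => "c2"
  'a' x 2 => "a2"
Compressed: "a1c1b1c1a2c2a2"
Compressed length: 14

14


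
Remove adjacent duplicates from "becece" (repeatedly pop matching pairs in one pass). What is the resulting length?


Input: becece
Stack-based adjacent duplicate removal:
  Read 'b': push. Stack: b
  Read 'e': push. Stack: be
  Read 'c': push. Stack: bec
  Read 'e': push. Stack: bece
  Read 'c': push. Stack: becec
  Read 'e': push. Stack: becece
Final stack: "becece" (length 6)

6


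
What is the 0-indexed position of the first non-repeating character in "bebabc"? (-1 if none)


Input: bebabc
Character frequencies:
  'a': 1
  'b': 3
  'c': 1
  'e': 1
Scanning left to right for freq == 1:
  Position 0 ('b'): freq=3, skip
  Position 1 ('e'): unique! => answer = 1

1


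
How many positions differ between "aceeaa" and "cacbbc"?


Comparing "aceeaa" and "cacbbc" position by position:
  Position 0: 'a' vs 'c' => DIFFER
  Position 1: 'c' vs 'a' => DIFFER
  Position 2: 'e' vs 'c' => DIFFER
  Position 3: 'e' vs 'b' => DIFFER
  Position 4: 'a' vs 'b' => DIFFER
  Position 5: 'a' vs 'c' => DIFFER
Positions that differ: 6

6


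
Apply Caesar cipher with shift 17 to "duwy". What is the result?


Caesar cipher: shift "duwy" by 17
  'd' (pos 3) + 17 = pos 20 = 'u'
  'u' (pos 20) + 17 = pos 11 = 'l'
  'w' (pos 22) + 17 = pos 13 = 'n'
  'y' (pos 24) + 17 = pos 15 = 'p'
Result: ulnp

ulnp


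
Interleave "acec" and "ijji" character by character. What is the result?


Interleaving "acec" and "ijji":
  Position 0: 'a' from first, 'i' from second => "ai"
  Position 1: 'c' from first, 'j' from second => "cj"
  Position 2: 'e' from first, 'j' from second => "ej"
  Position 3: 'c' from first, 'i' from second => "ci"
Result: aicjejci

aicjejci


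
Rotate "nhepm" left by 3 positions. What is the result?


Input: "nhepm", rotate left by 3
First 3 characters: "nhe"
Remaining characters: "pm"
Concatenate remaining + first: "pm" + "nhe" = "pmnhe"

pmnhe


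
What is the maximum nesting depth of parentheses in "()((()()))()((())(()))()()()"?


Input: "()((()()))()((())(()))()()()"
Tracking depth:
  Position 0 '(': depth becomes 1
  Position 1 ')': depth becomes 0
  Position 2 '(': depth becomes 1
  Position 3 '(': depth becomes 2
  Position 4 '(': depth becomes 3
  Position 5 ')': depth becomes 2
  Position 6 '(': depth becomes 3
  Position 7 ')': depth becomes 2
  Position 8 ')': depth becomes 1
  Position 9 ')': depth becomes 0
  Position 10 '(': depth becomes 1
  Position 11 ')': depth becomes 0
  Position 12 '(': depth becomes 1
  Position 13 '(': depth becomes 2
  Position 14 '(': depth becomes 3
  Position 15 ')': depth becomes 2
  Position 16 ')': depth becomes 1
  Position 17 '(': depth becomes 2
  Position 18 '(': depth becomes 3
  Position 19 ')': depth becomes 2
  Position 20 ')': depth becomes 1
  Position 21 ')': depth becomes 0
  Position 22 '(': depth becomes 1
  Position 23 ')': depth becomes 0
  Position 24 '(': depth becomes 1
  Position 25 ')': depth becomes 0
  Position 26 '(': depth becomes 1
  Position 27 ')': depth becomes 0
Maximum depth reached: 3

3


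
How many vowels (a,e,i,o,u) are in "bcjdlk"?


Input: bcjdlk
Checking each character:
  'b' at position 0: consonant
  'c' at position 1: consonant
  'j' at position 2: consonant
  'd' at position 3: consonant
  'l' at position 4: consonant
  'k' at position 5: consonant
Total vowels: 0

0


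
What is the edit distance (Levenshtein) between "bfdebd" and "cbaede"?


Computing edit distance: "bfdebd" -> "cbaede"
DP table:
           c    b    a    e    d    e
      0    1    2    3    4    5    6
  b   1    1    1    2    3    4    5
  f   2    2    2    2    3    4    5
  d   3    3    3    3    3    3    4
  e   4    4    4    4    3    4    3
  b   5    5    4    5    4    4    4
  d   6    6    5    5    5    4    5
Edit distance = dp[6][6] = 5

5


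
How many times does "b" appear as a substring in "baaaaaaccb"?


Searching for "b" in "baaaaaaccb"
Scanning each position:
  Position 0: "b" => MATCH
  Position 1: "a" => no
  Position 2: "a" => no
  Position 3: "a" => no
  Position 4: "a" => no
  Position 5: "a" => no
  Position 6: "a" => no
  Position 7: "c" => no
  Position 8: "c" => no
  Position 9: "b" => MATCH
Total occurrences: 2

2


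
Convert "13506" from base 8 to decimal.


Input: "13506" in base 8
Positional expansion:
  Digit '1' (value 1) x 8^4 = 4096
  Digit '3' (value 3) x 8^3 = 1536
  Digit '5' (value 5) x 8^2 = 320
  Digit '0' (value 0) x 8^1 = 0
  Digit '6' (value 6) x 8^0 = 6
Sum = 5958

5958


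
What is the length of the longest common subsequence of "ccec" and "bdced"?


LCS of "ccec" and "bdced"
DP table:
           b    d    c    e    d
      0    0    0    0    0    0
  c   0    0    0    1    1    1
  c   0    0    0    1    1    1
  e   0    0    0    1    2    2
  c   0    0    0    1    2    2
LCS length = dp[4][5] = 2

2


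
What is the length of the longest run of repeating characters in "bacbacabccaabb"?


Input: "bacbacabccaabb"
Scanning for longest run:
  Position 1 ('a'): new char, reset run to 1
  Position 2 ('c'): new char, reset run to 1
  Position 3 ('b'): new char, reset run to 1
  Position 4 ('a'): new char, reset run to 1
  Position 5 ('c'): new char, reset run to 1
  Position 6 ('a'): new char, reset run to 1
  Position 7 ('b'): new char, reset run to 1
  Position 8 ('c'): new char, reset run to 1
  Position 9 ('c'): continues run of 'c', length=2
  Position 10 ('a'): new char, reset run to 1
  Position 11 ('a'): continues run of 'a', length=2
  Position 12 ('b'): new char, reset run to 1
  Position 13 ('b'): continues run of 'b', length=2
Longest run: 'c' with length 2

2


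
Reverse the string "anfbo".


Input: anfbo
Reading characters right to left:
  Position 4: 'o'
  Position 3: 'b'
  Position 2: 'f'
  Position 1: 'n'
  Position 0: 'a'
Reversed: obfna

obfna


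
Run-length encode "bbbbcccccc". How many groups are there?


Input: bbbbcccccc
Scanning for consecutive runs:
  Group 1: 'b' x 4 (positions 0-3)
  Group 2: 'c' x 6 (positions 4-9)
Total groups: 2

2


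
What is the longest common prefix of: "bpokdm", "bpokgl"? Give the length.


Words: bpokdm, bpokgl
  Position 0: all 'b' => match
  Position 1: all 'p' => match
  Position 2: all 'o' => match
  Position 3: all 'k' => match
  Position 4: ('d', 'g') => mismatch, stop
LCP = "bpok" (length 4)

4


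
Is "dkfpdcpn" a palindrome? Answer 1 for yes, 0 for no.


Input: dkfpdcpn
Reversed: npcdpfkd
  Compare pos 0 ('d') with pos 7 ('n'): MISMATCH
  Compare pos 1 ('k') with pos 6 ('p'): MISMATCH
  Compare pos 2 ('f') with pos 5 ('c'): MISMATCH
  Compare pos 3 ('p') with pos 4 ('d'): MISMATCH
Result: not a palindrome

0


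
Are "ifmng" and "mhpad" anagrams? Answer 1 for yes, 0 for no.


Strings: "ifmng", "mhpad"
Sorted first:  fgimn
Sorted second: adhmp
Differ at position 0: 'f' vs 'a' => not anagrams

0


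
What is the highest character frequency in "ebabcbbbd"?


Input: ebabcbbbd
Character counts:
  'a': 1
  'b': 5
  'c': 1
  'd': 1
  'e': 1
Maximum frequency: 5

5


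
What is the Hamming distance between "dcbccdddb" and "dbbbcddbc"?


Comparing "dcbccdddb" and "dbbbcddbc" position by position:
  Position 0: 'd' vs 'd' => same
  Position 1: 'c' vs 'b' => differ
  Position 2: 'b' vs 'b' => same
  Position 3: 'c' vs 'b' => differ
  Position 4: 'c' vs 'c' => same
  Position 5: 'd' vs 'd' => same
  Position 6: 'd' vs 'd' => same
  Position 7: 'd' vs 'b' => differ
  Position 8: 'b' vs 'c' => differ
Total differences (Hamming distance): 4

4


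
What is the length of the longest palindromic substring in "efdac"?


Input: "efdac"
Checking substrings for palindromes:
  No multi-char palindromic substrings found
Longest palindromic substring: "e" with length 1

1


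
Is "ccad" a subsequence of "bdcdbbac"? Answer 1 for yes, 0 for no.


Check if "ccad" is a subsequence of "bdcdbbac"
Greedy scan:
  Position 0 ('b'): no match needed
  Position 1 ('d'): no match needed
  Position 2 ('c'): matches sub[0] = 'c'
  Position 3 ('d'): no match needed
  Position 4 ('b'): no match needed
  Position 5 ('b'): no match needed
  Position 6 ('a'): no match needed
  Position 7 ('c'): matches sub[1] = 'c'
Only matched 2/4 characters => not a subsequence

0


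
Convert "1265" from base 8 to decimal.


Input: "1265" in base 8
Positional expansion:
  Digit '1' (value 1) x 8^3 = 512
  Digit '2' (value 2) x 8^2 = 128
  Digit '6' (value 6) x 8^1 = 48
  Digit '5' (value 5) x 8^0 = 5
Sum = 693

693


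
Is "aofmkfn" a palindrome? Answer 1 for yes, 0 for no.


Input: aofmkfn
Reversed: nfkmfoa
  Compare pos 0 ('a') with pos 6 ('n'): MISMATCH
  Compare pos 1 ('o') with pos 5 ('f'): MISMATCH
  Compare pos 2 ('f') with pos 4 ('k'): MISMATCH
Result: not a palindrome

0


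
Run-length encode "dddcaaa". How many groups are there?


Input: dddcaaa
Scanning for consecutive runs:
  Group 1: 'd' x 3 (positions 0-2)
  Group 2: 'c' x 1 (positions 3-3)
  Group 3: 'a' x 3 (positions 4-6)
Total groups: 3

3


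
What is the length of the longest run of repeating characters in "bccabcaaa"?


Input: "bccabcaaa"
Scanning for longest run:
  Position 1 ('c'): new char, reset run to 1
  Position 2 ('c'): continues run of 'c', length=2
  Position 3 ('a'): new char, reset run to 1
  Position 4 ('b'): new char, reset run to 1
  Position 5 ('c'): new char, reset run to 1
  Position 6 ('a'): new char, reset run to 1
  Position 7 ('a'): continues run of 'a', length=2
  Position 8 ('a'): continues run of 'a', length=3
Longest run: 'a' with length 3

3


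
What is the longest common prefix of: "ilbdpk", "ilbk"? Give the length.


Words: ilbdpk, ilbk
  Position 0: all 'i' => match
  Position 1: all 'l' => match
  Position 2: all 'b' => match
  Position 3: ('d', 'k') => mismatch, stop
LCP = "ilb" (length 3)

3


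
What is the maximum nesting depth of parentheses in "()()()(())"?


Input: "()()()(())"
Tracking depth:
  Position 0 '(': depth becomes 1
  Position 1 ')': depth becomes 0
  Position 2 '(': depth becomes 1
  Position 3 ')': depth becomes 0
  Position 4 '(': depth becomes 1
  Position 5 ')': depth becomes 0
  Position 6 '(': depth becomes 1
  Position 7 '(': depth becomes 2
  Position 8 ')': depth becomes 1
  Position 9 ')': depth becomes 0
Maximum depth reached: 2

2


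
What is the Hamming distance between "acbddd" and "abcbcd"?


Comparing "acbddd" and "abcbcd" position by position:
  Position 0: 'a' vs 'a' => same
  Position 1: 'c' vs 'b' => differ
  Position 2: 'b' vs 'c' => differ
  Position 3: 'd' vs 'b' => differ
  Position 4: 'd' vs 'c' => differ
  Position 5: 'd' vs 'd' => same
Total differences (Hamming distance): 4

4


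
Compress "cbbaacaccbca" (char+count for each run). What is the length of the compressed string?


Input: cbbaacaccbca
Runs:
  'c' x 1 => "c1"
  'b' x 2 => "b2"
  'a' x 2 => "a2"
  'c' x 1 => "c1"
  'a' x 1 => "a1"
  'c' x 2 => "c2"
  'b' x 1 => "b1"
  'c' x 1 => "c1"
  'a' x 1 => "a1"
Compressed: "c1b2a2c1a1c2b1c1a1"
Compressed length: 18

18


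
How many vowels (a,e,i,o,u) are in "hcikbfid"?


Input: hcikbfid
Checking each character:
  'h' at position 0: consonant
  'c' at position 1: consonant
  'i' at position 2: vowel (running total: 1)
  'k' at position 3: consonant
  'b' at position 4: consonant
  'f' at position 5: consonant
  'i' at position 6: vowel (running total: 2)
  'd' at position 7: consonant
Total vowels: 2

2


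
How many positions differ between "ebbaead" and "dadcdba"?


Comparing "ebbaead" and "dadcdba" position by position:
  Position 0: 'e' vs 'd' => DIFFER
  Position 1: 'b' vs 'a' => DIFFER
  Position 2: 'b' vs 'd' => DIFFER
  Position 3: 'a' vs 'c' => DIFFER
  Position 4: 'e' vs 'd' => DIFFER
  Position 5: 'a' vs 'b' => DIFFER
  Position 6: 'd' vs 'a' => DIFFER
Positions that differ: 7

7


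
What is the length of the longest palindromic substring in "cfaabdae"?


Input: "cfaabdae"
Checking substrings for palindromes:
  [2:4] "aa" (len 2) => palindrome
Longest palindromic substring: "aa" with length 2

2


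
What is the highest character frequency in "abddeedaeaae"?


Input: abddeedaeaae
Character counts:
  'a': 4
  'b': 1
  'd': 3
  'e': 4
Maximum frequency: 4

4


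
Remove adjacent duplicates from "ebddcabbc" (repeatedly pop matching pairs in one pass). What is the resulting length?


Input: ebddcabbc
Stack-based adjacent duplicate removal:
  Read 'e': push. Stack: e
  Read 'b': push. Stack: eb
  Read 'd': push. Stack: ebd
  Read 'd': matches stack top 'd' => pop. Stack: eb
  Read 'c': push. Stack: ebc
  Read 'a': push. Stack: ebca
  Read 'b': push. Stack: ebcab
  Read 'b': matches stack top 'b' => pop. Stack: ebca
  Read 'c': push. Stack: ebcac
Final stack: "ebcac" (length 5)

5


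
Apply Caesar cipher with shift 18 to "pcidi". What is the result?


Caesar cipher: shift "pcidi" by 18
  'p' (pos 15) + 18 = pos 7 = 'h'
  'c' (pos 2) + 18 = pos 20 = 'u'
  'i' (pos 8) + 18 = pos 0 = 'a'
  'd' (pos 3) + 18 = pos 21 = 'v'
  'i' (pos 8) + 18 = pos 0 = 'a'
Result: huava

huava


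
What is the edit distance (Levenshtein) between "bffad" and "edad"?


Computing edit distance: "bffad" -> "edad"
DP table:
           e    d    a    d
      0    1    2    3    4
  b   1    1    2    3    4
  f   2    2    2    3    4
  f   3    3    3    3    4
  a   4    4    4    3    4
  d   5    5    4    4    3
Edit distance = dp[5][4] = 3

3


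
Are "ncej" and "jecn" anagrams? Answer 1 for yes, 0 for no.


Strings: "ncej", "jecn"
Sorted first:  cejn
Sorted second: cejn
Sorted forms match => anagrams

1


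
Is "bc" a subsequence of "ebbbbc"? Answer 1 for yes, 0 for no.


Check if "bc" is a subsequence of "ebbbbc"
Greedy scan:
  Position 0 ('e'): no match needed
  Position 1 ('b'): matches sub[0] = 'b'
  Position 2 ('b'): no match needed
  Position 3 ('b'): no match needed
  Position 4 ('b'): no match needed
  Position 5 ('c'): matches sub[1] = 'c'
All 2 characters matched => is a subsequence

1


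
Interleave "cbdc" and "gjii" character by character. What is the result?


Interleaving "cbdc" and "gjii":
  Position 0: 'c' from first, 'g' from second => "cg"
  Position 1: 'b' from first, 'j' from second => "bj"
  Position 2: 'd' from first, 'i' from second => "di"
  Position 3: 'c' from first, 'i' from second => "ci"
Result: cgbjdici

cgbjdici


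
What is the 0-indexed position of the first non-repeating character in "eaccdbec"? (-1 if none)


Input: eaccdbec
Character frequencies:
  'a': 1
  'b': 1
  'c': 3
  'd': 1
  'e': 2
Scanning left to right for freq == 1:
  Position 0 ('e'): freq=2, skip
  Position 1 ('a'): unique! => answer = 1

1


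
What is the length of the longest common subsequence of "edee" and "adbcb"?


LCS of "edee" and "adbcb"
DP table:
           a    d    b    c    b
      0    0    0    0    0    0
  e   0    0    0    0    0    0
  d   0    0    1    1    1    1
  e   0    0    1    1    1    1
  e   0    0    1    1    1    1
LCS length = dp[4][5] = 1

1


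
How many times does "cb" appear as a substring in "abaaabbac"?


Searching for "cb" in "abaaabbac"
Scanning each position:
  Position 0: "ab" => no
  Position 1: "ba" => no
  Position 2: "aa" => no
  Position 3: "aa" => no
  Position 4: "ab" => no
  Position 5: "bb" => no
  Position 6: "ba" => no
  Position 7: "ac" => no
Total occurrences: 0

0


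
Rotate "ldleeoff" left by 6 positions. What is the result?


Input: "ldleeoff", rotate left by 6
First 6 characters: "ldleeo"
Remaining characters: "ff"
Concatenate remaining + first: "ff" + "ldleeo" = "ffldleeo"

ffldleeo


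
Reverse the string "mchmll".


Input: mchmll
Reading characters right to left:
  Position 5: 'l'
  Position 4: 'l'
  Position 3: 'm'
  Position 2: 'h'
  Position 1: 'c'
  Position 0: 'm'
Reversed: llmhcm

llmhcm


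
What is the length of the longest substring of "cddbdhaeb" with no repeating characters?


Input: "cddbdhaeb"
Sliding window (track last position of each char):
  Position 0 ('c'): window [0,0] length 1 -- new best
  Position 1 ('d'): window [0,1] length 2 -- new best
  Position 2 ('d'): repeat (last at 1), move window start to 2
  Position 2 ('d'): window [2,2] length 1
  Position 3 ('b'): window [2,3] length 2
  Position 4 ('d'): repeat (last at 2), move window start to 3
  Position 4 ('d'): window [3,4] length 2
  Position 5 ('h'): window [3,5] length 3 -- new best
  Position 6 ('a'): window [3,6] length 4 -- new best
  Position 7 ('e'): window [3,7] length 5 -- new best
  Position 8 ('b'): repeat (last at 3), move window start to 4
  Position 8 ('b'): window [4,8] length 5
Longest substring with no repeats: "bdhae" with length 5

5


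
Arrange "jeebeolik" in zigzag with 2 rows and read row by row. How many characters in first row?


Zigzag "jeebeolik" into 2 rows:
Placing characters:
  'j' => row 0
  'e' => row 1
  'e' => row 0
  'b' => row 1
  'e' => row 0
  'o' => row 1
  'l' => row 0
  'i' => row 1
  'k' => row 0
Rows:
  Row 0: "jeelk"
  Row 1: "eboi"
First row length: 5

5


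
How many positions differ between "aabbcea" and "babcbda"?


Comparing "aabbcea" and "babcbda" position by position:
  Position 0: 'a' vs 'b' => DIFFER
  Position 1: 'a' vs 'a' => same
  Position 2: 'b' vs 'b' => same
  Position 3: 'b' vs 'c' => DIFFER
  Position 4: 'c' vs 'b' => DIFFER
  Position 5: 'e' vs 'd' => DIFFER
  Position 6: 'a' vs 'a' => same
Positions that differ: 4

4


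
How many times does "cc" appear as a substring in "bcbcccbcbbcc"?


Searching for "cc" in "bcbcccbcbbcc"
Scanning each position:
  Position 0: "bc" => no
  Position 1: "cb" => no
  Position 2: "bc" => no
  Position 3: "cc" => MATCH
  Position 4: "cc" => MATCH
  Position 5: "cb" => no
  Position 6: "bc" => no
  Position 7: "cb" => no
  Position 8: "bb" => no
  Position 9: "bc" => no
  Position 10: "cc" => MATCH
Total occurrences: 3

3


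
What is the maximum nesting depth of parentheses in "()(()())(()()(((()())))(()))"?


Input: "()(()())(()()(((()())))(()))"
Tracking depth:
  Position 0 '(': depth becomes 1
  Position 1 ')': depth becomes 0
  Position 2 '(': depth becomes 1
  Position 3 '(': depth becomes 2
  Position 4 ')': depth becomes 1
  Position 5 '(': depth becomes 2
  Position 6 ')': depth becomes 1
  Position 7 ')': depth becomes 0
  Position 8 '(': depth becomes 1
  Position 9 '(': depth becomes 2
  Position 10 ')': depth becomes 1
  Position 11 '(': depth becomes 2
  Position 12 ')': depth becomes 1
  Position 13 '(': depth becomes 2
  Position 14 '(': depth becomes 3
  Position 15 '(': depth becomes 4
  Position 16 '(': depth becomes 5
  Position 17 ')': depth becomes 4
  Position 18 '(': depth becomes 5
  Position 19 ')': depth becomes 4
  Position 20 ')': depth becomes 3
  Position 21 ')': depth becomes 2
  Position 22 ')': depth becomes 1
  Position 23 '(': depth becomes 2
  Position 24 '(': depth becomes 3
  Position 25 ')': depth becomes 2
  Position 26 ')': depth becomes 1
  Position 27 ')': depth becomes 0
Maximum depth reached: 5

5


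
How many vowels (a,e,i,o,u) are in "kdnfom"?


Input: kdnfom
Checking each character:
  'k' at position 0: consonant
  'd' at position 1: consonant
  'n' at position 2: consonant
  'f' at position 3: consonant
  'o' at position 4: vowel (running total: 1)
  'm' at position 5: consonant
Total vowels: 1

1


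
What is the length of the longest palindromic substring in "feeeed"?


Input: "feeeed"
Checking substrings for palindromes:
  [1:5] "eeee" (len 4) => palindrome
  [1:4] "eee" (len 3) => palindrome
  [2:5] "eee" (len 3) => palindrome
  [1:3] "ee" (len 2) => palindrome
  [2:4] "ee" (len 2) => palindrome
  [3:5] "ee" (len 2) => palindrome
Longest palindromic substring: "eeee" with length 4

4


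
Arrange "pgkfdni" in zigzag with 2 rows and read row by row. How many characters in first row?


Zigzag "pgkfdni" into 2 rows:
Placing characters:
  'p' => row 0
  'g' => row 1
  'k' => row 0
  'f' => row 1
  'd' => row 0
  'n' => row 1
  'i' => row 0
Rows:
  Row 0: "pkdi"
  Row 1: "gfn"
First row length: 4

4


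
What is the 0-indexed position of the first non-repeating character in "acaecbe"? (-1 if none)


Input: acaecbe
Character frequencies:
  'a': 2
  'b': 1
  'c': 2
  'e': 2
Scanning left to right for freq == 1:
  Position 0 ('a'): freq=2, skip
  Position 1 ('c'): freq=2, skip
  Position 2 ('a'): freq=2, skip
  Position 3 ('e'): freq=2, skip
  Position 4 ('c'): freq=2, skip
  Position 5 ('b'): unique! => answer = 5

5


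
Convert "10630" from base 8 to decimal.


Input: "10630" in base 8
Positional expansion:
  Digit '1' (value 1) x 8^4 = 4096
  Digit '0' (value 0) x 8^3 = 0
  Digit '6' (value 6) x 8^2 = 384
  Digit '3' (value 3) x 8^1 = 24
  Digit '0' (value 0) x 8^0 = 0
Sum = 4504

4504


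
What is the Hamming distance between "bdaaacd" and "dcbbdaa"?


Comparing "bdaaacd" and "dcbbdaa" position by position:
  Position 0: 'b' vs 'd' => differ
  Position 1: 'd' vs 'c' => differ
  Position 2: 'a' vs 'b' => differ
  Position 3: 'a' vs 'b' => differ
  Position 4: 'a' vs 'd' => differ
  Position 5: 'c' vs 'a' => differ
  Position 6: 'd' vs 'a' => differ
Total differences (Hamming distance): 7

7


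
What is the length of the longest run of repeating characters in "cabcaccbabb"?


Input: "cabcaccbabb"
Scanning for longest run:
  Position 1 ('a'): new char, reset run to 1
  Position 2 ('b'): new char, reset run to 1
  Position 3 ('c'): new char, reset run to 1
  Position 4 ('a'): new char, reset run to 1
  Position 5 ('c'): new char, reset run to 1
  Position 6 ('c'): continues run of 'c', length=2
  Position 7 ('b'): new char, reset run to 1
  Position 8 ('a'): new char, reset run to 1
  Position 9 ('b'): new char, reset run to 1
  Position 10 ('b'): continues run of 'b', length=2
Longest run: 'c' with length 2

2
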